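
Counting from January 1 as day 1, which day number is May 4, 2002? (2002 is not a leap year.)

124

Days in months before May: 31 + 28 + 31 + 30 = 120.
Plus 4 days into May → day 124.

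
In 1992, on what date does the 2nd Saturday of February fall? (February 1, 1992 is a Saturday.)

1992-02-08

February 1992 begins on a Saturday, so the first Saturday is February 1.
The 2nd Saturday is 1 weeks later: 1 + 7 = 8.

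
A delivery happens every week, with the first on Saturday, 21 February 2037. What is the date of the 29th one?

5 September 2037

The 29th occurrence is 28 intervals after the first: 28 × 7 = 196 days after 21 February 2037.
February has 28 days — 7 days to the end of February leaves 189.
March has 31 days (158 left).
April has 30 days (128 left).
May has 31 days (97 left).
June has 30 days (67 left).
July has 31 days (36 left).
August has 31 days (5 left).
5 days into September → 5 September 2037.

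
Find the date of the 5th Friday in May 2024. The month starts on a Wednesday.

May 2024 begins on a Wednesday, so the first Friday is May 3 (2 days later).
The 5th Friday is 4 weeks later: 3 + 28 = 31.

31 May 2024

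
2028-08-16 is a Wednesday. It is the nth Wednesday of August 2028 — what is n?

3rd

Day 16 falls in week ⌈16/7⌉ of the month.
Days 1–7 hold the 1st Wednesday, 8–14 the 2nd, 15–21 the 3rd, 22–28 the 4th, 29–31 the 5th.
16 is in the range for the 3rd.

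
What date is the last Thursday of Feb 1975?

The first Thursday of Feb 1975 is Feb 6.
Feb 1975 has 28 days. Adding weeks: 6, 13, 20, 27 — the last one ≤ 28 is the 27th.

Feb 27, 1975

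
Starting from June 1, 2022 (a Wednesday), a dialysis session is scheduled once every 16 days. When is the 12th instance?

November 24, 2022

The 12th occurrence is 11 intervals after the first: 11 × 16 = 176 days after June 1, 2022.
June has 30 days — 29 days to the end of June leaves 147.
July has 31 days (116 left).
August has 31 days (85 left).
September has 30 days (55 left).
October has 31 days (24 left).
24 days into November → November 24, 2022.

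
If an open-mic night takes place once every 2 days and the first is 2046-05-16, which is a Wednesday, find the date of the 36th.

The 36th occurrence is 35 intervals after the first: 35 × 2 = 70 days after 2046-05-16.
May has 31 days — 15 days to the end of May leaves 55.
June has 30 days (25 left).
25 days into July → 2046-07-25.

2046-07-25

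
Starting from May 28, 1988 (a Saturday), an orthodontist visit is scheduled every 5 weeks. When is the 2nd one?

The 2nd occurrence is 1 interval after the first: 1 × 35 = 35 days after May 28, 1988.
May has 31 days — 3 days to the end of May leaves 32.
June has 30 days (2 left).
2 days into July → July 2, 1988.

July 2, 1988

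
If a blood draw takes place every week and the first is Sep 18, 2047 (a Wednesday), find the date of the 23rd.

The 23rd occurrence is 22 intervals after the first: 22 × 7 = 154 days after Sep 18, 2047.
Sep has 30 days — 12 days to the end of Sep leaves 142.
Oct has 31 days (111 left).
Nov has 30 days (81 left).
Dec has 31 days (50 left).
Jan has 31 days (19 left).
19 days into Feb → Feb 19, 2048.

Feb 19, 2048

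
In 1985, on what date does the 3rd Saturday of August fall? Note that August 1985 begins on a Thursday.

August 1985 begins on a Thursday, so the first Saturday is August 3 (2 days later).
The 3rd Saturday is 2 weeks later: 3 + 14 = 17.

August 17, 1985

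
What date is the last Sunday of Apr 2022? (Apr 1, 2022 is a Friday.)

Apr 24, 2022

Apr 2022 begins on a Friday, so the first Sunday is Apr 3 (2 days later).
Apr 2022 has 30 days. Adding weeks: 3, 10, 17, 24 — the last one ≤ 30 is the 24th.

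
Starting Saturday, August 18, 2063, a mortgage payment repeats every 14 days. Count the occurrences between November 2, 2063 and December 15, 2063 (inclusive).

3

Occurrences land 14·i days after August 18, 2063 for i = 0, 1, 2, …
November 2, 2063 is 76 days after the start; 76 ÷ 14 = 5 remainder 6; since the remainder is 6, round up to i = 6. First occurrence in the window: #7 on November 10, 2063 (6×14 = 84 days in).
December 15, 2063 is 119 days after the start; 119 ÷ 14 = 8 remainder 7. Last occurrence in the window: #9 on December 8, 2063.
Occurrences #7 through #9: 3 in total.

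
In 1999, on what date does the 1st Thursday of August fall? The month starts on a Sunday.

August 5, 1999

August 1999 begins on a Sunday, so the first Thursday is August 5 (4 days later).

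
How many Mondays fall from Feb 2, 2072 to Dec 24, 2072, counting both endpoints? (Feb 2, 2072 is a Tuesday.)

46

Feb 2, 2072 is a Tuesday; the first Monday on or after it is Feb 8, 2072 (6 days later).
From Feb 8, 2072 to Dec 24, 2072: 21 + 31 + 30 + 31 + 30 + 31 + 31 + 30 + 31 + 30 + 24 = 320 days (rest of Feb, Mar, Apr, May, Jun, Jul, Aug, Sep, Oct, Nov, Dec).
320 ÷ 7 = 45 full weeks with remainder 5, so 45 more Mondays after the first → 46.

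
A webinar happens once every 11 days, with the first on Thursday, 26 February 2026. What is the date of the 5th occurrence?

11 April 2026

The 5th occurrence is 4 intervals after the first: 4 × 11 = 44 days after 26 February 2026.
February has 28 days — 2 days to the end of February leaves 42.
March has 31 days (11 left).
11 days into April → 11 April 2026.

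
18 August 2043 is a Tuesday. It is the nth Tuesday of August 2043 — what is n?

Day 18 falls in week ⌈18/7⌉ of the month.
Days 1–7 hold the 1st Tuesday, 8–14 the 2nd, 15–21 the 3rd, 22–28 the 4th, 29–31 the 5th.
18 is in the range for the 3rd.

3rd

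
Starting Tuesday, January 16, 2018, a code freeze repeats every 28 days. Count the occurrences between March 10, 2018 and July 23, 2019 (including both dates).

18

Occurrences land 28·i days after January 16, 2018 for i = 0, 1, 2, …
March 10, 2018 is 53 days after the start; 53 ÷ 28 = 1 remainder 25; since the remainder is 25, round up to i = 2. First occurrence in the window: #3 on March 13, 2018 (2×28 = 56 days in).
July 23, 2019 is 553 days after the start; 553 ÷ 28 = 19 remainder 21. Last occurrence in the window: #20 on July 2, 2019.
Occurrences #3 through #20: 18 in total.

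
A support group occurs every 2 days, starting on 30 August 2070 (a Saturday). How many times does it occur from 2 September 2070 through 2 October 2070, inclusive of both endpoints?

15

Occurrences land 2·i days after 30 August 2070 for i = 0, 1, 2, …
2 September 2070 is 3 days after the start; 3 ÷ 2 = 1 remainder 1; since the remainder is 1, round up to i = 2. First occurrence in the window: #3 on 3 September 2070 (2×2 = 4 days in).
2 October 2070 is 33 days after the start; 33 ÷ 2 = 16 remainder 1. Last occurrence in the window: #17 on 1 October 2070.
Occurrences #3 through #17: 15 in total.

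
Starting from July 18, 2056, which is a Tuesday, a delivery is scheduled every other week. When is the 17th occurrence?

February 27, 2057

The 17th occurrence is 16 intervals after the first: 16 × 14 = 224 days after July 18, 2056.
July has 31 days — 13 days to the end of July leaves 211.
August has 31 days (180 left).
September has 30 days (150 left).
October has 31 days (119 left).
November has 30 days (89 left).
December has 31 days (58 left).
January has 31 days (27 left).
27 days into February → February 27, 2057.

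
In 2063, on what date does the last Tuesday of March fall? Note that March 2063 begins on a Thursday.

March 2063 begins on a Thursday, so the first Tuesday is March 6 (5 days later).
March 2063 has 31 days. Adding weeks: 6, 13, 20, 27 — the last one ≤ 31 is the 27th.

March 27, 2063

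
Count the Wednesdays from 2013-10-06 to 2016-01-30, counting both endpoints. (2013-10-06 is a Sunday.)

121

2013-10-06 is a Sunday; the first Wednesday on or after it is 2013-10-09 (3 days later).
From 2013-10-09 to 2016-01-30: 83 + 365 + 365 + 30 = 843 days (rest of 2013, 2014, 2015, to 2016-01-30 in 2016).
843 ÷ 7 = 120 full weeks with remainder 3, so 120 more Wednesdays after the first → 121.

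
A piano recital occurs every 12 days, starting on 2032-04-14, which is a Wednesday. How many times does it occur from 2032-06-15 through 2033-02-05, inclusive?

19

Occurrences land 12·i days after 2032-04-14 for i = 0, 1, 2, …
2032-06-15 is 62 days after the start; 62 ÷ 12 = 5 remainder 2; since the remainder is 2, round up to i = 6. First occurrence in the window: #7 on 2032-06-25 (6×12 = 72 days in).
2033-02-05 is 297 days after the start; 297 ÷ 12 = 24 remainder 9. Last occurrence in the window: #25 on 2033-01-27.
Occurrences #7 through #25: 19 in total.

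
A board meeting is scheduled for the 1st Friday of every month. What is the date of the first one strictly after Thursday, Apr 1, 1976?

Apr 2, 1976

Apr 1976 starts on a Thursday, so its 1st Friday is Apr 2, 1976 (1 day in).
Apr 2, 1976 is after Apr 1, 1976, so that is the next one.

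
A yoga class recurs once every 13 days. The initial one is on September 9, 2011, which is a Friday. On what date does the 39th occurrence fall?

The 39th occurrence is 38 intervals after the first: 38 × 13 = 494 days after September 9, 2011.
September has 30 days — 21 days to the end of September leaves 473.
From end of September to end of 2011 is 92 days (381 left).
2012 has 366 days (15 left).
15 days into January → January 15, 2013.

January 15, 2013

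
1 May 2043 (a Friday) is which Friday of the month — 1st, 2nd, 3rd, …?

1st

Day 1 falls in week ⌈1/7⌉ of the month.
Days 1–7 hold the 1st Friday, 8–14 the 2nd, 15–21 the 3rd, 22–28 the 4th, 29–31 the 5th.
1 is in the range for the 1st.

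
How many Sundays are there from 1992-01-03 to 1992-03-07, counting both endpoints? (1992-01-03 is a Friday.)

1992-01-03 is a Friday; the first Sunday on or after it is 1992-01-05 (2 days later).
From 1992-01-05 to 1992-03-07: 26 + 29 + 7 = 62 days (rest of January, February, March).
62 ÷ 7 = 8 full weeks with remainder 6, so 8 more Sundays after the first → 9.

9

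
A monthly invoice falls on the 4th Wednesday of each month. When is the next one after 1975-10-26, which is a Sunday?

1975-11-26

October 1975 starts on a Wednesday; its first Wednesday is the 1st, so the 4th Wednesday is the 22nd — 1975-10-22.
That is not after 1975-10-26, so look at November 1975.
November 1975 starts on a Saturday; its first Wednesday is the 5th, so the 4th Wednesday is the 26th — 1975-11-26.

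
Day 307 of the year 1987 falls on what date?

1987-11-03

January has 31 days (307 − 31 = 276 remain).
February has 28 days (276 − 28 = 248 remain).
March has 31 days (248 − 31 = 217 remain).
April has 30 days (217 − 30 = 187 remain).
May has 31 days (187 − 31 = 156 remain).
June has 30 days (156 − 30 = 126 remain).
July has 31 days (126 − 31 = 95 remain).
August has 31 days (95 − 31 = 64 remain).
September has 30 days (64 − 30 = 34 remain).
October has 31 days (34 − 31 = 3 remain).
3 into November → November 3.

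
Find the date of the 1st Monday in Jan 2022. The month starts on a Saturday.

Jan 2022 begins on a Saturday, so the first Monday is Jan 3 (2 days later).

Jan 3, 2022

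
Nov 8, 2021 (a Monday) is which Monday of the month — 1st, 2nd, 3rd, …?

2nd

Day 8 falls in week ⌈8/7⌉ of the month.
Days 1–7 hold the 1st Monday, 8–14 the 2nd, 15–21 the 3rd, 22–28 the 4th, 29–31 the 5th.
8 is in the range for the 2nd.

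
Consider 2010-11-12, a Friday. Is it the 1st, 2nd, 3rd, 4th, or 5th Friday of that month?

2nd

Day 12 falls in week ⌈12/7⌉ of the month.
Days 1–7 hold the 1st Friday, 8–14 the 2nd, 15–21 the 3rd, 22–28 the 4th, 29–31 the 5th.
12 is in the range for the 2nd.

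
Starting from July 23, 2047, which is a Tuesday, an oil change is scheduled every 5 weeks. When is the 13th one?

The 13th occurrence is 12 intervals after the first: 12 × 35 = 420 days after July 23, 2047.
July has 31 days — 8 days to the end of July leaves 412.
From end of July to end of 2047 is 153 days (259 left).
January has 31 days (228 left).
February has 29 days (199 left).
March has 31 days (168 left).
April has 30 days (138 left).
May has 31 days (107 left).
June has 30 days (77 left).
July has 31 days (46 left).
August has 31 days (15 left).
15 days into September → September 15, 2048.

September 15, 2048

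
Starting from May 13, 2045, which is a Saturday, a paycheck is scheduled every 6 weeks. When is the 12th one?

Aug 18, 2046

The 12th occurrence is 11 intervals after the first: 11 × 42 = 462 days after May 13, 2045.
May has 31 days — 18 days to the end of May leaves 444.
From end of May to end of 2045 is 214 days (230 left).
Jan has 31 days (199 left).
Feb has 28 days (171 left).
Mar has 31 days (140 left).
Apr has 30 days (110 left).
May has 31 days (79 left).
Jun has 30 days (49 left).
Jul has 31 days (18 left).
18 days into Aug → Aug 18, 2046.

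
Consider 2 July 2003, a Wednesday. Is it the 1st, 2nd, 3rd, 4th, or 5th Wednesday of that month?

1st

Day 2 falls in week ⌈2/7⌉ of the month.
Days 1–7 hold the 1st Wednesday, 8–14 the 2nd, 15–21 the 3rd, 22–28 the 4th, 29–31 the 5th.
2 is in the range for the 1st.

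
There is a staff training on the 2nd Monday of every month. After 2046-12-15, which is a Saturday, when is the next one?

December 2046 starts on a Saturday; its first Monday is the 3rd, so the 2nd Monday is the 10th — 2046-12-10.
That is not after 2046-12-15, so look at January 2047.
January 2047 starts on a Tuesday; its first Monday is the 7th, so the 2nd Monday is the 14th — 2047-01-14.

2047-01-14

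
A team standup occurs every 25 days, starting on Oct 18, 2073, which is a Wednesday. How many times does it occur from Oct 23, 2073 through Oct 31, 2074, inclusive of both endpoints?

Occurrences land 25·i days after Oct 18, 2073 for i = 0, 1, 2, …
Oct 23, 2073 is 5 days after the start; 5 ÷ 25 = 0 remainder 5; since the remainder is 5, round up to i = 1. First occurrence in the window: #2 on Nov 12, 2073 (1×25 = 25 days in).
Oct 31, 2074 is 378 days after the start; 378 ÷ 25 = 15 remainder 3. Last occurrence in the window: #16 on Oct 28, 2074.
Occurrences #2 through #16: 15 in total.

15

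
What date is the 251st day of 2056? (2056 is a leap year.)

January has 31 days (251 − 31 = 220 remain).
February has 29 days (220 − 29 = 191 remain).
March has 31 days (191 − 31 = 160 remain).
April has 30 days (160 − 30 = 130 remain).
May has 31 days (130 − 31 = 99 remain).
June has 30 days (99 − 30 = 69 remain).
July has 31 days (69 − 31 = 38 remain).
August has 31 days (38 − 31 = 7 remain).
7 into September → September 7.

7 September 2056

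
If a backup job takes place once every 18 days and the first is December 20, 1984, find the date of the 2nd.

January 7, 1985

The 2nd occurrence is 1 interval after the first: 1 × 18 = 18 days after December 20, 1984.
December has 31 days — 11 days to the end of December leaves 7.
7 days into January → January 7, 1985.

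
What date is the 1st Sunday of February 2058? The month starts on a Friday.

2058-02-03

February 2058 begins on a Friday, so the first Sunday is February 3 (2 days later).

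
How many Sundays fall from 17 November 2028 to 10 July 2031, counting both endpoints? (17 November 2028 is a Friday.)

17 November 2028 is a Friday; the first Sunday on or after it is 19 November 2028 (2 days later).
From 19 November 2028 to 10 July 2031: 42 + 365 + 365 + 191 = 963 days (rest of 2028, 2029, 2030, to 10 July 2031 in 2031).
963 ÷ 7 = 137 full weeks with remainder 4, so 137 more Sundays after the first → 138.

138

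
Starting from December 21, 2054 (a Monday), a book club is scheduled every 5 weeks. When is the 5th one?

The 5th occurrence is 4 intervals after the first: 4 × 35 = 140 days after December 21, 2054.
December has 31 days — 10 days to the end of December leaves 130.
January has 31 days (99 left).
February has 28 days (71 left).
March has 31 days (40 left).
April has 30 days (10 left).
10 days into May → May 10, 2055.

May 10, 2055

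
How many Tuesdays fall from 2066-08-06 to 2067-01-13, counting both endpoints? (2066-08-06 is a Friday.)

23

2066-08-06 is a Friday; the first Tuesday on or after it is 2066-08-10 (4 days later).
From 2066-08-10 to 2067-01-13: 21 + 30 + 31 + 30 + 31 + 13 = 156 days (rest of August, September, October, November, December, January).
156 ÷ 7 = 22 full weeks with remainder 2, so 22 more Tuesdays after the first → 23.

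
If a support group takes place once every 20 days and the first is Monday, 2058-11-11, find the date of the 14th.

The 14th occurrence is 13 intervals after the first: 13 × 20 = 260 days after 2058-11-11.
November has 30 days — 19 days to the end of November leaves 241.
December has 31 days (210 left).
January has 31 days (179 left).
February has 28 days (151 left).
March has 31 days (120 left).
April has 30 days (90 left).
May has 31 days (59 left).
June has 30 days (29 left).
29 days into July → 2059-07-29.

2059-07-29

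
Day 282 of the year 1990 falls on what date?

9 October 1990

January has 31 days (282 − 31 = 251 remain).
February has 28 days (251 − 28 = 223 remain).
March has 31 days (223 − 31 = 192 remain).
April has 30 days (192 − 30 = 162 remain).
May has 31 days (162 − 31 = 131 remain).
June has 30 days (131 − 30 = 101 remain).
July has 31 days (101 − 31 = 70 remain).
August has 31 days (70 − 31 = 39 remain).
September has 30 days (39 − 30 = 9 remain).
9 into October → October 9.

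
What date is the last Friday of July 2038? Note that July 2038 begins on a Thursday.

July 30, 2038

July 2038 begins on a Thursday, so the first Friday is July 2 (1 day later).
July 2038 has 31 days. Adding weeks: 2, 9, 16, 23, 30 — the last one ≤ 31 is the 30th.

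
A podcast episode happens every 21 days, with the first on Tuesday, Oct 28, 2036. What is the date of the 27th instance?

The 27th occurrence is 26 intervals after the first: 26 × 21 = 546 days after Oct 28, 2036.
Oct has 31 days — 3 days to the end of Oct leaves 543.
From end of Oct to end of 2036 is 61 days (482 left).
2037 has 365 days (117 left).
Jan has 31 days (86 left).
Feb has 28 days (58 left).
Mar has 31 days (27 left).
27 days into Apr → Apr 27, 2038.

Apr 27, 2038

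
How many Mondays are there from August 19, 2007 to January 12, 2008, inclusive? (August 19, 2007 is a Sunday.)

21

August 19, 2007 is a Sunday; the first Monday on or after it is August 20, 2007 (1 day later).
From August 20, 2007 to January 12, 2008: 11 + 30 + 31 + 30 + 31 + 12 = 145 days (rest of August, September, October, November, December, January).
145 ÷ 7 = 20 full weeks with remainder 5, so 20 more Mondays after the first → 21.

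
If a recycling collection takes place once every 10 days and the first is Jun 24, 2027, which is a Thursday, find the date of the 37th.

The 37th occurrence is 36 intervals after the first: 36 × 10 = 360 days after Jun 24, 2027.
Jun has 30 days — 6 days to the end of Jun leaves 354.
Jul has 31 days (323 left).
Aug has 31 days (292 left).
Sep has 30 days (262 left).
Oct has 31 days (231 left).
Nov has 30 days (201 left).
Dec has 31 days (170 left).
Jan has 31 days (139 left).
Feb has 29 days (110 left).
Mar has 31 days (79 left).
Apr has 30 days (49 left).
May has 31 days (18 left).
18 days into Jun → Jun 18, 2028.

Jun 18, 2028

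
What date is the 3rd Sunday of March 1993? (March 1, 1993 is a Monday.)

March 1993 begins on a Monday, so the first Sunday is March 7 (6 days later).
The 3rd Sunday is 2 weeks later: 7 + 14 = 21.

March 21, 1993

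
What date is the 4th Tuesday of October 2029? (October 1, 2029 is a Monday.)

October 23, 2029

October 2029 begins on a Monday, so the first Tuesday is October 2 (1 day later).
The 4th Tuesday is 3 weeks later: 2 + 21 = 23.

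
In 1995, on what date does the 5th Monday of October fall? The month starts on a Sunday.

October 1995 begins on a Sunday, so the first Monday is October 2 (1 day later).
The 5th Monday is 4 weeks later: 2 + 28 = 30.

1995-10-30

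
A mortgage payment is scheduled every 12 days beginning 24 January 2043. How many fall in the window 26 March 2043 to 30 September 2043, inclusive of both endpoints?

15

Occurrences land 12·i days after 24 January 2043 for i = 0, 1, 2, …
26 March 2043 is 61 days after the start; 61 ÷ 12 = 5 remainder 1; since the remainder is 1, round up to i = 6. First occurrence in the window: #7 on 6 April 2043 (6×12 = 72 days in).
30 September 2043 is 249 days after the start; 249 ÷ 12 = 20 remainder 9. Last occurrence in the window: #21 on 21 September 2043.
Occurrences #7 through #21: 15 in total.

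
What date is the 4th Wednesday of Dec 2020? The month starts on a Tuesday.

Dec 2020 begins on a Tuesday, so the first Wednesday is Dec 2 (1 day later).
The 4th Wednesday is 3 weeks later: 2 + 21 = 23.

Dec 23, 2020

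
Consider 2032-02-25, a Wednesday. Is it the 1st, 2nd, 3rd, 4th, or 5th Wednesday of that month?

4th

Day 25 falls in week ⌈25/7⌉ of the month.
Days 1–7 hold the 1st Wednesday, 8–14 the 2nd, 15–21 the 3rd, 22–28 the 4th, 29–31 the 5th.
25 is in the range for the 4th.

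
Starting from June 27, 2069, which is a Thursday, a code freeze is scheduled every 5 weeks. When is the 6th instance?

The 6th occurrence is 5 intervals after the first: 5 × 35 = 175 days after June 27, 2069.
June has 30 days — 3 days to the end of June leaves 172.
July has 31 days (141 left).
August has 31 days (110 left).
September has 30 days (80 left).
October has 31 days (49 left).
November has 30 days (19 left).
19 days into December → December 19, 2069.

December 19, 2069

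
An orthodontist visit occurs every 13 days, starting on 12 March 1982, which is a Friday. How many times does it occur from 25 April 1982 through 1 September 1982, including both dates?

10

Occurrences land 13·i days after 12 March 1982 for i = 0, 1, 2, …
25 April 1982 is 44 days after the start; 44 ÷ 13 = 3 remainder 5; since the remainder is 5, round up to i = 4. First occurrence in the window: #5 on 3 May 1982 (4×13 = 52 days in).
1 September 1982 is 173 days after the start; 173 ÷ 13 = 13 remainder 4. Last occurrence in the window: #14 on 28 August 1982.
Occurrences #5 through #14: 10 in total.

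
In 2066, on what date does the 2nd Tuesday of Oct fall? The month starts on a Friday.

Oct 12, 2066

Oct 2066 begins on a Friday, so the first Tuesday is Oct 5 (4 days later).
The 2nd Tuesday is 1 weeks later: 5 + 7 = 12.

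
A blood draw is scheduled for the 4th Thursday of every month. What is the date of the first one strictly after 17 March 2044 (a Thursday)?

24 March 2044

March 2044 starts on a Tuesday; its first Thursday is the 3rd, so the 4th Thursday is the 24th — 24 March 2044.
24 March 2044 is after 17 March 2044, so that is the next one.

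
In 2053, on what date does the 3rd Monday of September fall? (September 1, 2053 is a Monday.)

15 September 2053

September 2053 begins on a Monday, so the first Monday is September 1.
The 3rd Monday is 2 weeks later: 1 + 14 = 15.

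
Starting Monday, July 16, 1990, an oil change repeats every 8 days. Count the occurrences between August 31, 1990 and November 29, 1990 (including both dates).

Occurrences land 8·i days after July 16, 1990 for i = 0, 1, 2, …
August 31, 1990 is 46 days after the start; 46 ÷ 8 = 5 remainder 6; since the remainder is 6, round up to i = 6. First occurrence in the window: #7 on September 2, 1990 (6×8 = 48 days in).
November 29, 1990 is 136 days after the start; 136 ÷ 8 = 17 remainder 0. Last occurrence in the window: #18 on November 29, 1990.
Occurrences #7 through #18: 12 in total.

12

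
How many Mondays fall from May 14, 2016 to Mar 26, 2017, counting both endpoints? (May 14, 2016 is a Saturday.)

45

May 14, 2016 is a Saturday; the first Monday on or after it is May 16, 2016 (2 days later).
From May 16, 2016 to Mar 26, 2017: 15 + 30 + 31 + 31 + 30 + 31 + 30 + 31 + 31 + 28 + 26 = 314 days (rest of May, Jun, Jul, Aug, Sep, Oct, Nov, Dec, Jan, Feb, Mar).
314 ÷ 7 = 44 full weeks with remainder 6, so 44 more Mondays after the first → 45.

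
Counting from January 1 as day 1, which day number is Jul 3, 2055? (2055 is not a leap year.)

Days in months before Jul: 31 + 28 + 31 + 30 + 31 + 30 = 181.
Plus 3 days into Jul → day 184.

184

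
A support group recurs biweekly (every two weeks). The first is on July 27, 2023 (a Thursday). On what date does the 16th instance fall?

The 16th occurrence is 15 intervals after the first: 15 × 14 = 210 days after July 27, 2023.
July has 31 days — 4 days to the end of July leaves 206.
August has 31 days (175 left).
September has 30 days (145 left).
October has 31 days (114 left).
November has 30 days (84 left).
December has 31 days (53 left).
January has 31 days (22 left).
22 days into February → February 22, 2024.

February 22, 2024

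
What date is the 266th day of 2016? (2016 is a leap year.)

Sep 22, 2016

Jan has 31 days (266 − 31 = 235 remain).
Feb has 29 days (235 − 29 = 206 remain).
Mar has 31 days (206 − 31 = 175 remain).
Apr has 30 days (175 − 30 = 145 remain).
May has 31 days (145 − 31 = 114 remain).
Jun has 30 days (114 − 30 = 84 remain).
Jul has 31 days (84 − 31 = 53 remain).
Aug has 31 days (53 − 31 = 22 remain).
22 into Sep → Sep 22.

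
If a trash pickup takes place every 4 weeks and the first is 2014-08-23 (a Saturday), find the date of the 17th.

The 17th occurrence is 16 intervals after the first: 16 × 28 = 448 days after 2014-08-23.
August has 31 days — 8 days to the end of August leaves 440.
From end of August to end of 2014 is 122 days (318 left).
January has 31 days (287 left).
February has 28 days (259 left).
March has 31 days (228 left).
April has 30 days (198 left).
May has 31 days (167 left).
June has 30 days (137 left).
July has 31 days (106 left).
August has 31 days (75 left).
September has 30 days (45 left).
October has 31 days (14 left).
14 days into November → 2015-11-14.

2015-11-14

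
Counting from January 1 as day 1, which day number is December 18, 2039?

Days in months before December: 31 + 28 + 31 + 30 + 31 + 30 + 31 + 31 + 30 + 31 + 30 = 334.
Plus 18 days into December → day 352.

352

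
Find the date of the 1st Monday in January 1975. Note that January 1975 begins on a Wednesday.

January 1975 begins on a Wednesday, so the first Monday is January 6 (5 days later).

1975-01-06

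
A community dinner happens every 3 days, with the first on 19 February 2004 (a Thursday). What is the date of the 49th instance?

12 July 2004

The 49th occurrence is 48 intervals after the first: 48 × 3 = 144 days after 19 February 2004.
February has 29 days — 10 days to the end of February leaves 134.
March has 31 days (103 left).
April has 30 days (73 left).
May has 31 days (42 left).
June has 30 days (12 left).
12 days into July → 12 July 2004.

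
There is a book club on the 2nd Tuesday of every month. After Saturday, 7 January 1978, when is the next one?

January 1978 starts on a Sunday; its first Tuesday is the 3rd, so the 2nd Tuesday is the 10th — 10 January 1978.
10 January 1978 is after 7 January 1978, so that is the next one.

10 January 1978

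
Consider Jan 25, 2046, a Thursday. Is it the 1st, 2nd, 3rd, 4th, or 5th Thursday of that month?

4th

Day 25 falls in week ⌈25/7⌉ of the month.
Days 1–7 hold the 1st Thursday, 8–14 the 2nd, 15–21 the 3rd, 22–28 the 4th, 29–31 the 5th.
25 is in the range for the 4th.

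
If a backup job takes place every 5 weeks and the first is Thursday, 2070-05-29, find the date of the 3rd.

The 3rd occurrence is 2 intervals after the first: 2 × 35 = 70 days after 2070-05-29.
May has 31 days — 2 days to the end of May leaves 68.
June has 30 days (38 left).
July has 31 days (7 left).
7 days into August → 2070-08-07.

2070-08-07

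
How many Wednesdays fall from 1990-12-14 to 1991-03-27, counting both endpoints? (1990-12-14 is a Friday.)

15

1990-12-14 is a Friday; the first Wednesday on or after it is 1990-12-19 (5 days later).
From 1990-12-19 to 1991-03-27: 12 + 31 + 28 + 27 = 98 days (rest of December, January, February, March).
98 ÷ 7 = 14 full weeks with remainder 0, so 14 more Wednesdays after the first → 15.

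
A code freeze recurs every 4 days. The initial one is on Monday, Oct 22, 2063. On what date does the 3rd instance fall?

Oct 30, 2063

The 3rd occurrence is 2 intervals after the first: 2 × 4 = 8 days after Oct 22, 2063.
8 days later is Oct 30, 2063.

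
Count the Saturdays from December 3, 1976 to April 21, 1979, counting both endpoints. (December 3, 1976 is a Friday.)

December 3, 1976 is a Friday; the first Saturday on or after it is December 4, 1976 (1 day later).
From December 4, 1976 to April 21, 1979: 27 + 365 + 365 + 111 = 868 days (rest of 1976, 1977, 1978, to April 21, 1979 in 1979).
868 ÷ 7 = 124 full weeks with remainder 0, so 124 more Saturdays after the first → 125.

125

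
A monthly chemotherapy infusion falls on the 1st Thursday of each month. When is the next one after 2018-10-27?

October 2018 starts on a Monday, so its 1st Thursday is 2018-10-04 (3 days in).
That is not after 2018-10-27, so look at November 2018.
November 2018 starts on a Thursday, so its 1st Thursday is 2018-11-01.

2018-11-01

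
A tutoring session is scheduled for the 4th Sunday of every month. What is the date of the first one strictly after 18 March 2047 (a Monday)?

24 March 2047

March 2047 starts on a Friday; its first Sunday is the 3rd, so the 4th Sunday is the 24th — 24 March 2047.
24 March 2047 is after 18 March 2047, so that is the next one.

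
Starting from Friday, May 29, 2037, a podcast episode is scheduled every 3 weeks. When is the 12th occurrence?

The 12th occurrence is 11 intervals after the first: 11 × 21 = 231 days after May 29, 2037.
May has 31 days — 2 days to the end of May leaves 229.
Jun has 30 days (199 left).
Jul has 31 days (168 left).
Aug has 31 days (137 left).
Sep has 30 days (107 left).
Oct has 31 days (76 left).
Nov has 30 days (46 left).
Dec has 31 days (15 left).
15 days into Jan → Jan 15, 2038.

Jan 15, 2038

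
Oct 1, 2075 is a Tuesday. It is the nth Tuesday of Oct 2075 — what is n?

Day 1 falls in week ⌈1/7⌉ of the month.
Days 1–7 hold the 1st Tuesday, 8–14 the 2nd, 15–21 the 3rd, 22–28 the 4th, 29–31 the 5th.
1 is in the range for the 1st.

1st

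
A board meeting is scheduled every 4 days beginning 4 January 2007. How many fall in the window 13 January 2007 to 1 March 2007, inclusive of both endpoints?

Occurrences land 4·i days after 4 January 2007 for i = 0, 1, 2, …
13 January 2007 is 9 days after the start; 9 ÷ 4 = 2 remainder 1; since the remainder is 1, round up to i = 3. First occurrence in the window: #4 on 16 January 2007 (3×4 = 12 days in).
1 March 2007 is 56 days after the start; 56 ÷ 4 = 14 remainder 0. Last occurrence in the window: #15 on 1 March 2007.
Occurrences #4 through #15: 12 in total.

12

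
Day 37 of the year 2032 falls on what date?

January has 31 days (37 − 31 = 6 remain).
6 into February → February 6.

2032-02-06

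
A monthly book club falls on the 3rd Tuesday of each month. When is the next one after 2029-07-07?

July 2029 starts on a Sunday; its first Tuesday is the 3rd, so the 3rd Tuesday is the 17th — 2029-07-17.
2029-07-17 is after 2029-07-07, so that is the next one.

2029-07-17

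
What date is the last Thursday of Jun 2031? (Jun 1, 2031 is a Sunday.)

Jun 26, 2031

Jun 2031 begins on a Sunday, so the first Thursday is Jun 5 (4 days later).
Jun 2031 has 30 days. Adding weeks: 5, 12, 19, 26 — the last one ≤ 30 is the 26th.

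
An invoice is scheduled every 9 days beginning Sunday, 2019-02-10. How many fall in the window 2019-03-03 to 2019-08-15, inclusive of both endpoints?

Occurrences land 9·i days after 2019-02-10 for i = 0, 1, 2, …
2019-03-03 is 21 days after the start; 21 ÷ 9 = 2 remainder 3; since the remainder is 3, round up to i = 3. First occurrence in the window: #4 on 2019-03-09 (3×9 = 27 days in).
2019-08-15 is 186 days after the start; 186 ÷ 9 = 20 remainder 6. Last occurrence in the window: #21 on 2019-08-09.
Occurrences #4 through #21: 18 in total.

18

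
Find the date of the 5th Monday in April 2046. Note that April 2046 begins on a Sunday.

April 2046 begins on a Sunday, so the first Monday is April 2 (1 day later).
The 5th Monday is 4 weeks later: 2 + 28 = 30.

30 April 2046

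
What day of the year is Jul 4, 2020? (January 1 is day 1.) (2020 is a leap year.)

186

Days in months before Jul: 31 + 29 + 31 + 30 + 31 + 30 = 182.
Plus 4 days into Jul → day 186.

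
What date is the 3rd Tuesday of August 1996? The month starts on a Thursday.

August 20, 1996

August 1996 begins on a Thursday, so the first Tuesday is August 6 (5 days later).
The 3rd Tuesday is 2 weeks later: 6 + 14 = 20.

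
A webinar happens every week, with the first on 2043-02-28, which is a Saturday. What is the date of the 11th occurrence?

2043-05-09

The 11th occurrence is 10 intervals after the first: 10 × 7 = 70 days after 2043-02-28.
February has 28 days — 0 days to the end of February leaves 70.
March has 31 days (39 left).
April has 30 days (9 left).
9 days into May → 2043-05-09.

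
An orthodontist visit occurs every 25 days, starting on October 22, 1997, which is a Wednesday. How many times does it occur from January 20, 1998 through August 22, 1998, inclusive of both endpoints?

Occurrences land 25·i days after October 22, 1997 for i = 0, 1, 2, …
January 20, 1998 is 90 days after the start; 90 ÷ 25 = 3 remainder 15; since the remainder is 15, round up to i = 4. First occurrence in the window: #5 on January 30, 1998 (4×25 = 100 days in).
August 22, 1998 is 304 days after the start; 304 ÷ 25 = 12 remainder 4. Last occurrence in the window: #13 on August 18, 1998.
Occurrences #5 through #13: 9 in total.

9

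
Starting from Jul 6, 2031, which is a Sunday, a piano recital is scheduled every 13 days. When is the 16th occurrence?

Jan 17, 2032

The 16th occurrence is 15 intervals after the first: 15 × 13 = 195 days after Jul 6, 2031.
Jul has 31 days — 25 days to the end of Jul leaves 170.
Aug has 31 days (139 left).
Sep has 30 days (109 left).
Oct has 31 days (78 left).
Nov has 30 days (48 left).
Dec has 31 days (17 left).
17 days into Jan → Jan 17, 2032.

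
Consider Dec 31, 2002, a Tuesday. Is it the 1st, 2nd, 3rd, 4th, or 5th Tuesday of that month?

Day 31 falls in week ⌈31/7⌉ of the month.
Days 1–7 hold the 1st Tuesday, 8–14 the 2nd, 15–21 the 3rd, 22–28 the 4th, 29–31 the 5th.
31 is in the range for the 5th.

5th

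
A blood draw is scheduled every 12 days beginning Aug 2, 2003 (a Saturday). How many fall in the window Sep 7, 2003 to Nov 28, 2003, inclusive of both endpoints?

Occurrences land 12·i days after Aug 2, 2003 for i = 0, 1, 2, …
Sep 7, 2003 is 36 days after the start; 36 ÷ 12 = 3 remainder 0. First occurrence in the window: #4 on Sep 7, 2003 (3×12 = 36 days in).
Nov 28, 2003 is 118 days after the start; 118 ÷ 12 = 9 remainder 10. Last occurrence in the window: #10 on Nov 18, 2003.
Occurrences #4 through #10: 7 in total.

7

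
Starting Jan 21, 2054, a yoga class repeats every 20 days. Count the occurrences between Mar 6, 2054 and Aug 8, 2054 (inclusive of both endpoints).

7

Occurrences land 20·i days after Jan 21, 2054 for i = 0, 1, 2, …
Mar 6, 2054 is 44 days after the start; 44 ÷ 20 = 2 remainder 4; since the remainder is 4, round up to i = 3. First occurrence in the window: #4 on Mar 22, 2054 (3×20 = 60 days in).
Aug 8, 2054 is 199 days after the start; 199 ÷ 20 = 9 remainder 19. Last occurrence in the window: #10 on Jul 20, 2054.
Occurrences #4 through #10: 7 in total.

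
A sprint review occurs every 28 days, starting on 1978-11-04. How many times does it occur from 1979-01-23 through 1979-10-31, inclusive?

10

Occurrences land 28·i days after 1978-11-04 for i = 0, 1, 2, …
1979-01-23 is 80 days after the start; 80 ÷ 28 = 2 remainder 24; since the remainder is 24, round up to i = 3. First occurrence in the window: #4 on 1979-01-27 (3×28 = 84 days in).
1979-10-31 is 361 days after the start; 361 ÷ 28 = 12 remainder 25. Last occurrence in the window: #13 on 1979-10-06.
Occurrences #4 through #13: 10 in total.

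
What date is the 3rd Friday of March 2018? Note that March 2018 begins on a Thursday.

March 2018 begins on a Thursday, so the first Friday is March 2 (1 day later).
The 3rd Friday is 2 weeks later: 2 + 14 = 16.

2018-03-16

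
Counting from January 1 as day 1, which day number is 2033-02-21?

52

Days in months before February: 31 = 31.
Plus 21 days into February → day 52.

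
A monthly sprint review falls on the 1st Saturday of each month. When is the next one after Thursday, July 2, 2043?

July 4, 2043

July 2043 starts on a Wednesday, so its 1st Saturday is July 4, 2043 (3 days in).
July 4, 2043 is after July 2, 2043, so that is the next one.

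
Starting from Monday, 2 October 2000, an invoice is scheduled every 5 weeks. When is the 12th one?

The 12th occurrence is 11 intervals after the first: 11 × 35 = 385 days after 2 October 2000.
October has 31 days — 29 days to the end of October leaves 356.
November has 30 days (326 left).
December has 31 days (295 left).
January has 31 days (264 left).
February has 28 days (236 left).
March has 31 days (205 left).
April has 30 days (175 left).
May has 31 days (144 left).
June has 30 days (114 left).
July has 31 days (83 left).
August has 31 days (52 left).
September has 30 days (22 left).
22 days into October → 22 October 2001.

22 October 2001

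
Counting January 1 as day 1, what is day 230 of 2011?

January has 31 days (230 − 31 = 199 remain).
February has 28 days (199 − 28 = 171 remain).
March has 31 days (171 − 31 = 140 remain).
April has 30 days (140 − 30 = 110 remain).
May has 31 days (110 − 31 = 79 remain).
June has 30 days (79 − 30 = 49 remain).
July has 31 days (49 − 31 = 18 remain).
18 into August → August 18.

18 August 2011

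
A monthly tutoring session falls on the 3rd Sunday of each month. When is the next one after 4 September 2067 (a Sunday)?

18 September 2067

September 2067 starts on a Thursday; its first Sunday is the 4th, so the 3rd Sunday is the 18th — 18 September 2067.
18 September 2067 is after 4 September 2067, so that is the next one.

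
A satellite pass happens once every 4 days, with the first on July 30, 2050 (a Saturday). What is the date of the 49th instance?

February 7, 2051

The 49th occurrence is 48 intervals after the first: 48 × 4 = 192 days after July 30, 2050.
July has 31 days — 1 day to the end of July leaves 191.
August has 31 days (160 left).
September has 30 days (130 left).
October has 31 days (99 left).
November has 30 days (69 left).
December has 31 days (38 left).
January has 31 days (7 left).
7 days into February → February 7, 2051.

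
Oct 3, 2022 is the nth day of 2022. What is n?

Days in months before Oct: 31 + 28 + 31 + 30 + 31 + 30 + 31 + 31 + 30 = 273.
Plus 3 days into Oct → day 276.

276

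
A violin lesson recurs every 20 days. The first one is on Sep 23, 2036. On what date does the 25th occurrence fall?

Jan 16, 2038

The 25th occurrence is 24 intervals after the first: 24 × 20 = 480 days after Sep 23, 2036.
Sep has 30 days — 7 days to the end of Sep leaves 473.
From end of Sep to end of 2036 is 92 days (381 left).
2037 has 365 days (16 left).
16 days into Jan → Jan 16, 2038.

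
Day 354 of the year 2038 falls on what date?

Jan has 31 days (354 − 31 = 323 remain).
Feb has 28 days (323 − 28 = 295 remain).
Mar has 31 days (295 − 31 = 264 remain).
Apr has 30 days (264 − 30 = 234 remain).
May has 31 days (234 − 31 = 203 remain).
Jun has 30 days (203 − 30 = 173 remain).
Jul has 31 days (173 − 31 = 142 remain).
Aug has 31 days (142 − 31 = 111 remain).
Sep has 30 days (111 − 30 = 81 remain).
Oct has 31 days (81 − 31 = 50 remain).
Nov has 30 days (50 − 30 = 20 remain).
20 into Dec → Dec 20.

Dec 20, 2038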